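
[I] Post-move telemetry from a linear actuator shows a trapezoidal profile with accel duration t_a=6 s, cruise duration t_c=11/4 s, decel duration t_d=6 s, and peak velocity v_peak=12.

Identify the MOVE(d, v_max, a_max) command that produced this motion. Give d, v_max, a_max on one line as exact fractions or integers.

d=105 v_max=12 a_max=2

a_max = 12/6 = 2
d_a = ½·12·6 = 36; d_c = 12·11/4 = 33
d = 2·36 + 33 = 105
t_c = 11/4 > 0 so v_max = 12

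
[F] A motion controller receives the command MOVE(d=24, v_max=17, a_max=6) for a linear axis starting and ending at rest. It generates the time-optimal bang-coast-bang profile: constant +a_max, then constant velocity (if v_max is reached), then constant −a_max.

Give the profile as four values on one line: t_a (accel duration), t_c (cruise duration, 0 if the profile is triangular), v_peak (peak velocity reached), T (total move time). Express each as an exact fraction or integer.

(v_max)²/a_max = 17²/6 = 289/6
24 < 289/6 so t_c = 0
v_peak = √(24·6) = √144 = 12
t_a = 12/6 = 2; t_c = 0
T = 2·2 = 4

t_a=2 t_c=0 v_peak=12 T=4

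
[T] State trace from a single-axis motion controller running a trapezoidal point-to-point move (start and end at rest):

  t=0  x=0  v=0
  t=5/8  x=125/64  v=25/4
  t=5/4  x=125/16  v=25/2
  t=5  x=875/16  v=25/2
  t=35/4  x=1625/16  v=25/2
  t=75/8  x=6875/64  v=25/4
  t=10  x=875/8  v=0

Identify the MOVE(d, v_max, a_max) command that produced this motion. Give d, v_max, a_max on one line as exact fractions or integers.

final state: t=10, x=875/8, v=0 → d = 875/8
a_max = (25/4−0)/(5/8−0) = 10
max v = 25/2 over t∈[5/4,35/4] → v_max = 25/2
check: 25/2·(5/4+15/2) = 875/8 ✓

d=875/8 v_max=25/2 a_max=10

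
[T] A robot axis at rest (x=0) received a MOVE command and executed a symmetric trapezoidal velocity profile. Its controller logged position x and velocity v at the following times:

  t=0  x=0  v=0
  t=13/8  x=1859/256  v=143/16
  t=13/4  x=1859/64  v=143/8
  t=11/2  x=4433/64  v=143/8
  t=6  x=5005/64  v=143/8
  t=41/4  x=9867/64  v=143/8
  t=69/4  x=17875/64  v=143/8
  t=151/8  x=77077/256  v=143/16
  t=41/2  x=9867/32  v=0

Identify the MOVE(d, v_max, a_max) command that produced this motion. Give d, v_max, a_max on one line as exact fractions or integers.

final state: t=41/2, x=9867/32, v=0 → d = 9867/32
a_max = (143/16−0)/(13/8−0) = 11/2
max v = 143/8 over t∈[13/4,69/4] → v_max = 143/8
check: 143/8·(13/4+14) = 9867/32 ✓

d=9867/32 v_max=143/8 a_max=11/2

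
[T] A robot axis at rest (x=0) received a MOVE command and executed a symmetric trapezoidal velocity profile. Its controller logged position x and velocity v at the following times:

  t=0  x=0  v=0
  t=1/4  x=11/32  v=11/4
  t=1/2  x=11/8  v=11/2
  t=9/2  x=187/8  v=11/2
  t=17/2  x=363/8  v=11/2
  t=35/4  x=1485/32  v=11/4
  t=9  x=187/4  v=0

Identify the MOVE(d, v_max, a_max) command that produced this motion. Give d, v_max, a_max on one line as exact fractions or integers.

final state: t=9, x=187/4, v=0 → d = 187/4
a_max = (11/4−0)/(1/4−0) = 11
max v = 11/2 over t∈[1/2,17/2] → v_max = 11/2
check: 11/2·(1/2+8) = 187/4 ✓

d=187/4 v_max=11/2 a_max=11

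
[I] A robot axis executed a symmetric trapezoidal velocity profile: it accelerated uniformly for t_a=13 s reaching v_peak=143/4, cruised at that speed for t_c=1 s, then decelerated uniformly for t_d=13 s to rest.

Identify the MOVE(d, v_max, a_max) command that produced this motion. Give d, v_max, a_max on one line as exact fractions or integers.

a_max = (143/4)/13 = 11/4
d_a = ½·143/4·13 = 1859/8; d_c = 143/4·1 = 143/4
d = 2·1859/8 + 143/4 = 1001/2
t_c = 1 > 0 → v_max = v_peak = 143/4

d=1001/2 v_max=143/4 a_max=11/4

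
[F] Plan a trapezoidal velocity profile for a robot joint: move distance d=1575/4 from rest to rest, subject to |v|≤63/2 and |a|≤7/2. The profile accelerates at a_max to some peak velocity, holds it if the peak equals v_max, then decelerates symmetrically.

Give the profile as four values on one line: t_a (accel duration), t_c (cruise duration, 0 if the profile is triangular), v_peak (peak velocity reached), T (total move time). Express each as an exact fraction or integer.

(v_max)²/a_max = (63/2)²/(7/2) = 567/2
1575/4 ≥ 567/2 → trapezoidal
t_a = (63/2)/(7/2) = 9; v_peak = 63/2
d_cruise = 1575/4 − 567/2 = 441/4; t_c = (441/4)/(63/2) = 7/2
T = 2·9 + 7/2 = 43/2

t_a=9 t_c=7/2 v_peak=63/2 T=43/2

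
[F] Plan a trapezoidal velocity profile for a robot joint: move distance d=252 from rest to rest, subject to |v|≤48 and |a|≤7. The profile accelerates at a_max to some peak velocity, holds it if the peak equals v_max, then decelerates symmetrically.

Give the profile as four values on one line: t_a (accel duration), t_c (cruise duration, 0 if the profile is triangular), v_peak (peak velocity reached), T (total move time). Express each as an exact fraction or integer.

t_a=6 t_c=0 v_peak=42 T=12

(v_max)²/a_max = 48²/7 = 2304/7
252 < 2304/7 → triangular
v_peak = √(252·7) = √1764 = 42
t_a = 42/7 = 6; t_c = 0
T = 2·6 = 12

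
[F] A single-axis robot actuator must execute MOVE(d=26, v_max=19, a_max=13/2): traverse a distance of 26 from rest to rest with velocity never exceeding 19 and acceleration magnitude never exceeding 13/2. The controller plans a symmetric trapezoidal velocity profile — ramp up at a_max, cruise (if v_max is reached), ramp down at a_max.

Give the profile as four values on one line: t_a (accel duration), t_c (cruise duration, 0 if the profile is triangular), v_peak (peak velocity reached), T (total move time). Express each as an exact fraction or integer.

vₘ²/aₘ = 19²/(13/2) = 722/13
26 < 722/13 ⇒ no cruise
v_peak = √(26·13/2) = √169 = 13
t_a = 13/(13/2) = 2; t_c = 0
T = 2·2 = 4

t_a=2 t_c=0 v_peak=13 T=4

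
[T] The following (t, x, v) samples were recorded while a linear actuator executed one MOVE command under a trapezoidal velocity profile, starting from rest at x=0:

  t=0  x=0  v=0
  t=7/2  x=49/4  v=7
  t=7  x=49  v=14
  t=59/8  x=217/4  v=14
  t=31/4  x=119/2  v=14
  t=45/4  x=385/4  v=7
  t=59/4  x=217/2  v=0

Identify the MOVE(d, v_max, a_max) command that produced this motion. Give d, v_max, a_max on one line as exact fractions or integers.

final state: t=59/4, x=217/2, v=0 → d = 217/2
a_max = (7−0)/(7/2−0) = 2
max v = 14 over t∈[7,31/4] → v_max = 14
check: 14·(7+3/4) = 217/2 ✓

d=217/2 v_max=14 a_max=2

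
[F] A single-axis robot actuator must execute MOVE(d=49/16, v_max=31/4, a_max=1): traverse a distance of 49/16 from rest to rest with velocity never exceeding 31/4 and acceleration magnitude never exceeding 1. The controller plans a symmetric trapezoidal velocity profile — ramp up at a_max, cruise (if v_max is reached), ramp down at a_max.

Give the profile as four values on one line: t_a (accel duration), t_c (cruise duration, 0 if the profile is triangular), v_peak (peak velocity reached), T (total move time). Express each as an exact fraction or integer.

vₘ²/aₘ = (31/4)²/1 = 961/16
49/16 < 961/16 so t_c = 0
v_peak = √(49/16·1) = √(49/16) = 7/4
t_a = (7/4)/1 = 7/4; t_c = 0
T = 2·7/4 = 7/2

t_a=7/4 t_c=0 v_peak=7/4 T=7/2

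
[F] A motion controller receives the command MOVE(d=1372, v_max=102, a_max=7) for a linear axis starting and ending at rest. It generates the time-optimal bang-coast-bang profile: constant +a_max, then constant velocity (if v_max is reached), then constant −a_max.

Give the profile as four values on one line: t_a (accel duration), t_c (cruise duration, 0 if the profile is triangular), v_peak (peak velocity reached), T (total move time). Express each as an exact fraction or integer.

v_max²/a_max = 102²/7 = 10404/7
1372 < 10404/7 ⇒ no cruise
v_peak = √(1372·7) = √9604 = 98
t_a = 98/7 = 14; t_c = 0
T = 2·14 = 28

t_a=14 t_c=0 v_peak=98 T=28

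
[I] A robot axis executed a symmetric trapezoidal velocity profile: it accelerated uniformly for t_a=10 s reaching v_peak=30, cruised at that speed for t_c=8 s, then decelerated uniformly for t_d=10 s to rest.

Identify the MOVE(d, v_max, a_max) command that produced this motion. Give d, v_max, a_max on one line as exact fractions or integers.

d=540 v_max=30 a_max=3

a_max = 30/10 = 3
d_a = ½·30·10 = 150; d_c = 30·8 = 240
d = 2·150 + 240 = 540
t_c = 8 > 0 ⇒ limit active, v_max = 30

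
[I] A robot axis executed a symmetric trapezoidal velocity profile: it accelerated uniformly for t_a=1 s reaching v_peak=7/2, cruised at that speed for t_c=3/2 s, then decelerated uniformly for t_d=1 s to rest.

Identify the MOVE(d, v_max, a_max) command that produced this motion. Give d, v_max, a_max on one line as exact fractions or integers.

d=35/4 v_max=7/2 a_max=7/2

a_max = (7/2)/1 = 7/2
d_a = ½·7/2·1 = 7/4; d_c = 7/2·3/2 = 21/4
d = 2·7/4 + 21/4 = 35/4
t_c = 3/2 > 0 → v_max = v_peak = 7/2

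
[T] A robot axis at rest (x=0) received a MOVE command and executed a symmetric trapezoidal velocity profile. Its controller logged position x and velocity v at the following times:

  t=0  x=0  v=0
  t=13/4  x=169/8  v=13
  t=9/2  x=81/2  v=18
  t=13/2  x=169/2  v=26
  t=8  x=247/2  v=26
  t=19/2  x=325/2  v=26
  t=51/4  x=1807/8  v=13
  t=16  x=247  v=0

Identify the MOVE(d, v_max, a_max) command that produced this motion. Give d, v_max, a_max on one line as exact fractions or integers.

d=247 v_max=26 a_max=4

final state: t=16, x=247, v=0 → d = 247
a_max = (13−0)/(13/4−0) = 4
max v = 26 over t∈[13/2,19/2] → v_max = 26
check: 26·(13/2+3) = 247 ✓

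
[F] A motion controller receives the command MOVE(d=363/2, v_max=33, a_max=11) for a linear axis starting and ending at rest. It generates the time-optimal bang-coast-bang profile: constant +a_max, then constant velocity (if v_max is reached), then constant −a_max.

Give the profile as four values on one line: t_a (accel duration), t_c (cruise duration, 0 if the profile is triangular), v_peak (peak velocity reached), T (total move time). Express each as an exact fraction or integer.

t_a=3 t_c=5/2 v_peak=33 T=17/2

(v_max)²/a_max = 33²/11 = 99
363/2 ≥ 99 → trapezoidal
t_a = 33/11 = 3; v_peak = 33
d_cruise = 363/2 − 99 = 165/2; t_c = (165/2)/33 = 5/2
T = 2·3 + 5/2 = 17/2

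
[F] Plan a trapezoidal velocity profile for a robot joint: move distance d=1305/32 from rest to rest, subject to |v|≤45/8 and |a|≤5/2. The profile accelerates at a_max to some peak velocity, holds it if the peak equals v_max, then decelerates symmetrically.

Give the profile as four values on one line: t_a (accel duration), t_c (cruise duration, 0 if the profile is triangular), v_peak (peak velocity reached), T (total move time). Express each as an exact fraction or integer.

v_max²/a_max = (45/8)²/(5/2) = 405/32
1305/32 ≥ 405/32 so v_max reached
t_a = (45/8)/(5/2) = 9/4; v_peak = 45/8
d_cruise = 1305/32 − 405/32 = 225/8; t_c = (225/8)/(45/8) = 5
T = 2·9/4 + 5 = 19/2

t_a=9/4 t_c=5 v_peak=45/8 T=19/2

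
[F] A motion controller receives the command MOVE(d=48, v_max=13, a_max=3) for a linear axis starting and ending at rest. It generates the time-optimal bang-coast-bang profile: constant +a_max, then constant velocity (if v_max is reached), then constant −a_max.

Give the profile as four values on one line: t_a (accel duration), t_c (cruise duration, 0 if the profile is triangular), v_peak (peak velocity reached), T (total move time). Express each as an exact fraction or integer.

t_a=4 t_c=0 v_peak=12 T=8

v_max²/a_max = 13²/3 = 169/3
48 < 169/3 → triangular
v_peak = √(48·3) = √144 = 12
t_a = 12/3 = 4; t_c = 0
T = 2·4 = 8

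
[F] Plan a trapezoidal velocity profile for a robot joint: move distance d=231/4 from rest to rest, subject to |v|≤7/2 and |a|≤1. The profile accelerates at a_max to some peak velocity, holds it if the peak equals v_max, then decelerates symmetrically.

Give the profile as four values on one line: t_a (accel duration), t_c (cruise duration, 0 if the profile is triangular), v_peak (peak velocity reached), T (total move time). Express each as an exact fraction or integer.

t_a=7/2 t_c=13 v_peak=7/2 T=20

v_max²/a_max = (7/2)²/1 = 49/4
231/4 ≥ 49/4 → trapezoidal
t_a = (7/2)/1 = 7/2; v_peak = 7/2
d_cruise = 231/4 − 49/4 = 91/2; t_c = (91/2)/(7/2) = 13
T = 2·7/2 + 13 = 20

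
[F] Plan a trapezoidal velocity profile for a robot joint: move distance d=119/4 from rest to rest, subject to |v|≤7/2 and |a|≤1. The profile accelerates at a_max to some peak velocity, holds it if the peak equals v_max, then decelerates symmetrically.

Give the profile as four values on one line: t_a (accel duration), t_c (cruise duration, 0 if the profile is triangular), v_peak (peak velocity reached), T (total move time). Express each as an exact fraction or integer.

t_a=7/2 t_c=5 v_peak=7/2 T=12

vₘ²/aₘ = (7/2)²/1 = 49/4
119/4 ≥ 49/4 → trapezoidal
t_a = (7/2)/1 = 7/2; v_peak = 7/2
d_cruise = 119/4 − 49/4 = 35/2; t_c = (35/2)/(7/2) = 5
T = 2·7/2 + 5 = 12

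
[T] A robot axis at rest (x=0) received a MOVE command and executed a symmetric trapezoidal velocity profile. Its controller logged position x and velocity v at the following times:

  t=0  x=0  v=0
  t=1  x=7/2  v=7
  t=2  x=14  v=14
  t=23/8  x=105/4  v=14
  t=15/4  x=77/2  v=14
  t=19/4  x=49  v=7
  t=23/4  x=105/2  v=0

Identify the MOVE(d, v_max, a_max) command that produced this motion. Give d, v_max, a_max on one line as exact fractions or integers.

final state: t=23/4, x=105/2, v=0 → d = 105/2
a_max = (7−0)/(1−0) = 7
max v = 14 over t∈[2,15/4] → v_max = 14
check: 14·(2+7/4) = 105/2 ✓

d=105/2 v_max=14 a_max=7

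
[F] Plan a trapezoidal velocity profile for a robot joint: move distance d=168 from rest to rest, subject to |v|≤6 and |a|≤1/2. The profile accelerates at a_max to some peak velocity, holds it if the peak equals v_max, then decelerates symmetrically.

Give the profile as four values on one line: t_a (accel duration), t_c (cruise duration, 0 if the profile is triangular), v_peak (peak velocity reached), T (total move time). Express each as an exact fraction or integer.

t_a=12 t_c=16 v_peak=6 T=40

vₘ²/aₘ = 6²/(1/2) = 72
168 ≥ 72 so v_max reached
t_a = 6/(1/2) = 12; v_peak = 6
d_cruise = 168 − 72 = 96; t_c = 96/6 = 16
T = 2·12 + 16 = 40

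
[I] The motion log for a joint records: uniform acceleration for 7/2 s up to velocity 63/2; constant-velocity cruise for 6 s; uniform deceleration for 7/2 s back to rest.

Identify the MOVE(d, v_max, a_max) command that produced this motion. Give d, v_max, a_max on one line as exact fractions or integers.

a_max = (63/2)/(7/2) = 9
d_a = ½·63/2·7/2 = 441/8; d_c = 63/2·6 = 189
d = 2·441/8 + 189 = 1197/4
t_c = 6 > 0 → v_max = v_peak = 63/2

d=1197/4 v_max=63/2 a_max=9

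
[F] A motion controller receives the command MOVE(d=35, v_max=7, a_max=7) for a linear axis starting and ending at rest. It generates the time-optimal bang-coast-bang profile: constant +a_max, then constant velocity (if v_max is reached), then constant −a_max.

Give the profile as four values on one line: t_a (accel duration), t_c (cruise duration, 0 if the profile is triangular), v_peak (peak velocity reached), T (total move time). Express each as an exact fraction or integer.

t_a=1 t_c=4 v_peak=7 T=6

vₘ²/aₘ = 7²/7 = 7
35 ≥ 7 → trapezoidal
t_a = 7/7 = 1; v_peak = 7
d_cruise = 35 − 7 = 28; t_c = 28/7 = 4
T = 2·1 + 4 = 6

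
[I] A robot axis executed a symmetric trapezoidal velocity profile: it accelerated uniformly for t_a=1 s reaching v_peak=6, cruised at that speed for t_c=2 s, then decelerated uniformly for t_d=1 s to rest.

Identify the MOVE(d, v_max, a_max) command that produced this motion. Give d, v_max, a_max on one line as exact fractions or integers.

a_max = 6/1 = 6
d_a = ½·6·1 = 3; d_c = 6·2 = 12
d = 2·3 + 12 = 18
t_c = 2 > 0 ⇒ limit active, v_max = 6

d=18 v_max=6 a_max=6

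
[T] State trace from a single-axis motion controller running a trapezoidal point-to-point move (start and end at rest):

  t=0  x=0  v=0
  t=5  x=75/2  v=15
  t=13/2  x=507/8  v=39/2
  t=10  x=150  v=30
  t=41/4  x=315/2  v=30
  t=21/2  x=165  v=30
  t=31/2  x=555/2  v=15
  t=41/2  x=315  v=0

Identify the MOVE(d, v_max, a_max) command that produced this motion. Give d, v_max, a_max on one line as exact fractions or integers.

d=315 v_max=30 a_max=3

final state: t=41/2, x=315, v=0 → d = 315
a_max = (15−0)/(5−0) = 3
max v = 30 over t∈[10,21/2] → v_max = 30
check: 30·(10+1/2) = 315 ✓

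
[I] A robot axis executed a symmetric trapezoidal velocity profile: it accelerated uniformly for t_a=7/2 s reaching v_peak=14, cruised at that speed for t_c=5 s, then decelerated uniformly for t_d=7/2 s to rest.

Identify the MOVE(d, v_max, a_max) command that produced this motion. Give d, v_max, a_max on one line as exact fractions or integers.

a_max = 14/(7/2) = 4
d_a = ½·14·7/2 = 49/2; d_c = 14·5 = 70
d = 2·49/2 + 70 = 119
t_c = 5 > 0 → v_max = v_peak = 14

d=119 v_max=14 a_max=4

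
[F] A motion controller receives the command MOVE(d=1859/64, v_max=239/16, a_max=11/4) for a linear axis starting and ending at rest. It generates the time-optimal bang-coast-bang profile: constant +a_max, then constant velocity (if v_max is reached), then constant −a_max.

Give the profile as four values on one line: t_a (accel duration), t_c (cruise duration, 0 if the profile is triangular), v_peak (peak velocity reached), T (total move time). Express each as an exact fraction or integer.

(v_max)²/a_max = (239/16)²/(11/4) = 57121/704
1859/64 < 57121/704 ⇒ no cruise
v_peak = √(1859/64·11/4) = √(20449/256) = 143/16
t_a = (143/16)/(11/4) = 13/4; t_c = 0
T = 2·13/4 = 13/2

t_a=13/4 t_c=0 v_peak=143/16 T=13/2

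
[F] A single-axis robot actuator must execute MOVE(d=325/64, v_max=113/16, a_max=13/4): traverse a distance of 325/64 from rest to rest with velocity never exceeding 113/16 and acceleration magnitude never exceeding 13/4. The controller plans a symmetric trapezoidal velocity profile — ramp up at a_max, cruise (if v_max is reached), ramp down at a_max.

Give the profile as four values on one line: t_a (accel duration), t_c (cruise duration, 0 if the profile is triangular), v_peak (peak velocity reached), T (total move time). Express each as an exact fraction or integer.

(v_max)²/a_max = (113/16)²/(13/4) = 12769/832
325/64 < 12769/832 → triangular
v_peak = √(325/64·13/4) = √(4225/256) = 65/16
t_a = (65/16)/(13/4) = 5/4; t_c = 0
T = 2·5/4 = 5/2

t_a=5/4 t_c=0 v_peak=65/16 T=5/2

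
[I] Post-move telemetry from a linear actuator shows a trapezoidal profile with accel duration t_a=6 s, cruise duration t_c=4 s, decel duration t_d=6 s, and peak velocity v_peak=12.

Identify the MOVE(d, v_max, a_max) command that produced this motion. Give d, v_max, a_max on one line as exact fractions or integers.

a_max = 12/6 = 2
d_a = ½·12·6 = 36; d_c = 12·4 = 48
d = 2·36 + 48 = 120
t_c = 4 > 0 → v_max = v_peak = 12

d=120 v_max=12 a_max=2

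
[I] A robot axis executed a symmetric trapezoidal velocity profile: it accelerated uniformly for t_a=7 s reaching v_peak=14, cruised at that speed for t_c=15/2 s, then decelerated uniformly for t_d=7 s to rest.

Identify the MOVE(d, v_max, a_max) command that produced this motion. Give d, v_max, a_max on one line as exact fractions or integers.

a_max = 14/7 = 2
d_a = ½·14·7 = 49; d_c = 14·15/2 = 105
d = 2·49 + 105 = 203
t_c = 15/2 > 0 so v_max = 14

d=203 v_max=14 a_max=2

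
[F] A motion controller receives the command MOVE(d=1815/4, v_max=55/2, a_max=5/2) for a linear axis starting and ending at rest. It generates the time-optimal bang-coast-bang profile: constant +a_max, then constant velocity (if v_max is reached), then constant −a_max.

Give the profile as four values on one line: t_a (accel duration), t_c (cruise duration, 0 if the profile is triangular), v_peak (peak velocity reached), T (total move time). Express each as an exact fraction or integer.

t_a=11 t_c=11/2 v_peak=55/2 T=55/2

(v_max)²/a_max = (55/2)²/(5/2) = 605/2
1815/4 ≥ 605/2 → trapezoidal
t_a = (55/2)/(5/2) = 11; v_peak = 55/2
d_cruise = 1815/4 − 605/2 = 605/4; t_c = (605/4)/(55/2) = 11/2
T = 2·11 + 11/2 = 55/2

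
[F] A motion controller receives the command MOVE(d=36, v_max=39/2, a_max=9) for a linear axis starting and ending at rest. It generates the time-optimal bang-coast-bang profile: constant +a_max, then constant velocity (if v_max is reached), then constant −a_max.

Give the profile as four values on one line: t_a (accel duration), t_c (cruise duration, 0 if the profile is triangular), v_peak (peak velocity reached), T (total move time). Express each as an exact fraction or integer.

t_a=2 t_c=0 v_peak=18 T=4

vₘ²/aₘ = (39/2)²/9 = 169/4
36 < 169/4 so t_c = 0
v_peak = √(36·9) = √324 = 18
t_a = 18/9 = 2; t_c = 0
T = 2·2 = 4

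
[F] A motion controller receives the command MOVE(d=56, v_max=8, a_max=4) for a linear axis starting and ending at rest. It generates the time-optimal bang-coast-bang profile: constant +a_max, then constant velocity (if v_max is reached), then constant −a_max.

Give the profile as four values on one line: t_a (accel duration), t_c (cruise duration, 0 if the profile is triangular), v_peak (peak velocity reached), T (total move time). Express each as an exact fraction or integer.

vₘ²/aₘ = 8²/4 = 16
56 ≥ 16 so v_max reached
t_a = 8/4 = 2; v_peak = 8
d_cruise = 56 − 16 = 40; t_c = 40/8 = 5
T = 2·2 + 5 = 9

t_a=2 t_c=5 v_peak=8 T=9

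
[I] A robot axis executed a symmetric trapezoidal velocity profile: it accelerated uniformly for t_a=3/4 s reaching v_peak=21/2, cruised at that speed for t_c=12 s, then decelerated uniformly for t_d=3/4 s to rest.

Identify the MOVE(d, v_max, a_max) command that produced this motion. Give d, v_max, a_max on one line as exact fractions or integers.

a_max = (21/2)/(3/4) = 14
d_a = ½·21/2·3/4 = 63/16; d_c = 21/2·12 = 126
d = 2·63/16 + 126 = 1071/8
t_c = 12 > 0 ⇒ limit active, v_max = 21/2

d=1071/8 v_max=21/2 a_max=14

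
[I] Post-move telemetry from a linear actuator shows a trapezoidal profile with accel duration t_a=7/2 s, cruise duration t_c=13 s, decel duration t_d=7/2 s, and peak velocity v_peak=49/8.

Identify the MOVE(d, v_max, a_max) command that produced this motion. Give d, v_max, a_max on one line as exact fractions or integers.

d=1617/16 v_max=49/8 a_max=7/4

a_max = (49/8)/(7/2) = 7/4
d_a = ½·49/8·7/2 = 343/32; d_c = 49/8·13 = 637/8
d = 2·343/32 + 637/8 = 1617/16
t_c = 13 > 0 ⇒ limit active, v_max = 49/8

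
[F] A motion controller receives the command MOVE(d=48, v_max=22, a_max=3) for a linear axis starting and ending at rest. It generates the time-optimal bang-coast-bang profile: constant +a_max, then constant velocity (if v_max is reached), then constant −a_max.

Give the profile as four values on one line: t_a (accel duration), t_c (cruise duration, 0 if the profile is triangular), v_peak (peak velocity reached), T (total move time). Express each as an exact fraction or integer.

t_a=4 t_c=0 v_peak=12 T=8

vₘ²/aₘ = 22²/3 = 484/3
48 < 484/3 so t_c = 0
v_peak = √(48·3) = √144 = 12
t_a = 12/3 = 4; t_c = 0
T = 2·4 = 8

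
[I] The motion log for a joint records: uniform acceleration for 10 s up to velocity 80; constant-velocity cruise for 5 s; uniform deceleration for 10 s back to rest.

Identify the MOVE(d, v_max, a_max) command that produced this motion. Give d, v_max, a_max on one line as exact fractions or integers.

a_max = 80/10 = 8
d_a = ½·80·10 = 400; d_c = 80·5 = 400
d = 2·400 + 400 = 1200
t_c = 5 > 0 so v_max = 80

d=1200 v_max=80 a_max=8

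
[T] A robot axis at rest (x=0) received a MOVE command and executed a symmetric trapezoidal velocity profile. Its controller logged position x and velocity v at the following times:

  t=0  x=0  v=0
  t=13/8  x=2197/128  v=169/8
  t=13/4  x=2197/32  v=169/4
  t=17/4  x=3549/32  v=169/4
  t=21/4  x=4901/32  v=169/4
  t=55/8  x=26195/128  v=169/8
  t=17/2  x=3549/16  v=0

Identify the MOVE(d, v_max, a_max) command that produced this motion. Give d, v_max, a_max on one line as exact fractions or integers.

d=3549/16 v_max=169/4 a_max=13

final state: t=17/2, x=3549/16, v=0 → d = 3549/16
a_max = (169/8−0)/(13/8−0) = 13
max v = 169/4 over t∈[13/4,21/4] → v_max = 169/4
check: 169/4·(13/4+2) = 3549/16 ✓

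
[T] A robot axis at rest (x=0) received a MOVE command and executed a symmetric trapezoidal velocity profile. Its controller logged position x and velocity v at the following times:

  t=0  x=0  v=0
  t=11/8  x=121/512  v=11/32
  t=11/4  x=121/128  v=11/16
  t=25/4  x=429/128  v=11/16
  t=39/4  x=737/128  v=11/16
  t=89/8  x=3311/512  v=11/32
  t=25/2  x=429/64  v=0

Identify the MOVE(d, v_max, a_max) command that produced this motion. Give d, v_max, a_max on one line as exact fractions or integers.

d=429/64 v_max=11/16 a_max=1/4

final state: t=25/2, x=429/64, v=0 → d = 429/64
a_max = (11/32−0)/(11/8−0) = 1/4
max v = 11/16 over t∈[11/4,39/4] → v_max = 11/16
check: 11/16·(11/4+7) = 429/64 ✓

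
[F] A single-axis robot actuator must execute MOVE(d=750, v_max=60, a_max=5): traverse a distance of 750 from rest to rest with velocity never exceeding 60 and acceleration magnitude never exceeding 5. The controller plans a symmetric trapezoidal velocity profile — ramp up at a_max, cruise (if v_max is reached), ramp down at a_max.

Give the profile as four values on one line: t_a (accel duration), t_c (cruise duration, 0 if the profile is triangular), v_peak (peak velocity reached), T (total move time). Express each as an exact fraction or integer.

t_a=12 t_c=1/2 v_peak=60 T=49/2

v_max²/a_max = 60²/5 = 720
750 ≥ 720 → trapezoidal
t_a = 60/5 = 12; v_peak = 60
d_cruise = 750 − 720 = 30; t_c = 30/60 = 1/2
T = 2·12 + 1/2 = 49/2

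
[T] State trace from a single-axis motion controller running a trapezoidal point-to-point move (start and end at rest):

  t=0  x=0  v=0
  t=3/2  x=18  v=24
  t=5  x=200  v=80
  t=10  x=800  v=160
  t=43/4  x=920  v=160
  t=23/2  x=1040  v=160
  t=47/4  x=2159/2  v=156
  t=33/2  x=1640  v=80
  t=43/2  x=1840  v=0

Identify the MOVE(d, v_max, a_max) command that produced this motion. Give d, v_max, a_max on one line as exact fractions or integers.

d=1840 v_max=160 a_max=16

final state: t=43/2, x=1840, v=0 → d = 1840
a_max = (24−0)/(3/2−0) = 16
max v = 160 over t∈[10,23/2] → v_max = 160
check: 160·(10+3/2) = 1840 ✓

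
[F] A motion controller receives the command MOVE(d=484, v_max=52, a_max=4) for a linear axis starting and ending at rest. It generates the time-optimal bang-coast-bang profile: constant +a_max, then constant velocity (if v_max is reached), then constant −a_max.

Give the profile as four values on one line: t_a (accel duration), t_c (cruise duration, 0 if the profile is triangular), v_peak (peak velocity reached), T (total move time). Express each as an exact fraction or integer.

t_a=11 t_c=0 v_peak=44 T=22

(v_max)²/a_max = 52²/4 = 676
484 < 676 ⇒ no cruise
v_peak = √(484·4) = √1936 = 44
t_a = 44/4 = 11; t_c = 0
T = 2·11 = 22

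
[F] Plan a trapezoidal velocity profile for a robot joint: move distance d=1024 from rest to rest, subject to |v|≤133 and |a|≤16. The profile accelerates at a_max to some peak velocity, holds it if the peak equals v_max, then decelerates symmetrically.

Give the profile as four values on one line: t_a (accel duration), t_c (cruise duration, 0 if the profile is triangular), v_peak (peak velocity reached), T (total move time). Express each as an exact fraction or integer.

t_a=8 t_c=0 v_peak=128 T=16

(v_max)²/a_max = 133²/16 = 17689/16
1024 < 17689/16 → triangular
v_peak = √(1024·16) = √16384 = 128
t_a = 128/16 = 8; t_c = 0
T = 2·8 = 16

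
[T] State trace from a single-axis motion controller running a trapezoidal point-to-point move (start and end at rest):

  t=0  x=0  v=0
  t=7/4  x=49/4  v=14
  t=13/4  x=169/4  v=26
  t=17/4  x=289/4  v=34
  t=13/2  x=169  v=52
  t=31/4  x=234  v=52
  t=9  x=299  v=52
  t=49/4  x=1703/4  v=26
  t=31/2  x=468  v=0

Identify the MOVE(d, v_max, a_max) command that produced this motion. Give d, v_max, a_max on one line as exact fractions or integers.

d=468 v_max=52 a_max=8

final state: t=31/2, x=468, v=0 → d = 468
a_max = (14−0)/(7/4−0) = 8
max v = 52 over t∈[13/2,9] → v_max = 52
check: 52·(13/2+5/2) = 468 ✓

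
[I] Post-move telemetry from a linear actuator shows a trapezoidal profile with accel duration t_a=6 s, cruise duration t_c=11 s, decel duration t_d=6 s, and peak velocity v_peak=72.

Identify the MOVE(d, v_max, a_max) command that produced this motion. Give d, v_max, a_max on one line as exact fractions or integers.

d=1224 v_max=72 a_max=12

a_max = 72/6 = 12
d_a = ½·72·6 = 216; d_c = 72·11 = 792
d = 2·216 + 792 = 1224
t_c = 11 > 0 so v_max = 72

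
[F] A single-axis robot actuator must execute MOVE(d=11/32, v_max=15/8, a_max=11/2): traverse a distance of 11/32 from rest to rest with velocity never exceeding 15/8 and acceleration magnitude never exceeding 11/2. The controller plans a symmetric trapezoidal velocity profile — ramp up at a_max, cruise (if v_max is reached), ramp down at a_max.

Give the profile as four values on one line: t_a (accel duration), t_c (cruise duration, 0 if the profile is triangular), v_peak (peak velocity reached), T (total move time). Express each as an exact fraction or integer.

t_a=1/4 t_c=0 v_peak=11/8 T=1/2

vₘ²/aₘ = (15/8)²/(11/2) = 225/352
11/32 < 225/352 so t_c = 0
v_peak = √(11/32·11/2) = √(121/64) = 11/8
t_a = (11/8)/(11/2) = 1/4; t_c = 0
T = 2·1/4 = 1/2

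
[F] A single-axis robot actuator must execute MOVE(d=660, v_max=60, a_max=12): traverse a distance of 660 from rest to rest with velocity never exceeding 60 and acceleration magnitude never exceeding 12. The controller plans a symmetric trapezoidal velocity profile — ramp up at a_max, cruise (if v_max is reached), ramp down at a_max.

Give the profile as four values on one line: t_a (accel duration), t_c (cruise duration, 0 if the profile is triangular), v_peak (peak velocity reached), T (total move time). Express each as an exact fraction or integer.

(v_max)²/a_max = 60²/12 = 300
660 ≥ 300 ⇒ cruise phase
t_a = 60/12 = 5; v_peak = 60
d_cruise = 660 − 300 = 360; t_c = 360/60 = 6
T = 2·5 + 6 = 16

t_a=5 t_c=6 v_peak=60 T=16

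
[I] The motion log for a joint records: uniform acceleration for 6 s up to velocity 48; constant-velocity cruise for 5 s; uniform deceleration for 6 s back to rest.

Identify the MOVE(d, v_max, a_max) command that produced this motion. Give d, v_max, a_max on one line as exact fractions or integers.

a_max = 48/6 = 8
d_a = ½·48·6 = 144; d_c = 48·5 = 240
d = 2·144 + 240 = 528
t_c = 5 > 0 → v_max = v_peak = 48

d=528 v_max=48 a_max=8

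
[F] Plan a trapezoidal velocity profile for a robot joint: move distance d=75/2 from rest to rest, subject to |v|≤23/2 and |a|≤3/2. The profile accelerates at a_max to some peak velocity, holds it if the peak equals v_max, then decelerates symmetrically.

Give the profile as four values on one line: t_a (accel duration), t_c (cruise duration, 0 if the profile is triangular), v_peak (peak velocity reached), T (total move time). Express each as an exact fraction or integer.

t_a=5 t_c=0 v_peak=15/2 T=10

v_max²/a_max = (23/2)²/(3/2) = 529/6
75/2 < 529/6 ⇒ no cruise
v_peak = √(75/2·3/2) = √(225/4) = 15/2
t_a = (15/2)/(3/2) = 5; t_c = 0
T = 2·5 = 10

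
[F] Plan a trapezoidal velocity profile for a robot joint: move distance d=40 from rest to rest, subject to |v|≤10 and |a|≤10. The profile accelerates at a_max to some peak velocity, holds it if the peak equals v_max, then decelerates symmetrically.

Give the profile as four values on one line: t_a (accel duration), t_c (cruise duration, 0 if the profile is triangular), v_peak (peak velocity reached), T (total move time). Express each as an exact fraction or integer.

v_max²/a_max = 10²/10 = 10
40 ≥ 10 so v_max reached
t_a = 10/10 = 1; v_peak = 10
d_cruise = 40 − 10 = 30; t_c = 30/10 = 3
T = 2·1 + 3 = 5

t_a=1 t_c=3 v_peak=10 T=5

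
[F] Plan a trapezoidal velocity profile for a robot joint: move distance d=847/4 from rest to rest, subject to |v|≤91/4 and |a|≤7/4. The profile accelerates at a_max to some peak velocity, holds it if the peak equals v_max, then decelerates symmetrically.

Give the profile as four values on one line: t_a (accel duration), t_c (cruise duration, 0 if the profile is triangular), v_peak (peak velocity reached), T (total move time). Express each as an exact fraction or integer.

t_a=11 t_c=0 v_peak=77/4 T=22

(v_max)²/a_max = (91/4)²/(7/4) = 1183/4
847/4 < 1183/4 so t_c = 0
v_peak = √(847/4·7/4) = √(5929/16) = 77/4
t_a = (77/4)/(7/4) = 11; t_c = 0
T = 2·11 = 22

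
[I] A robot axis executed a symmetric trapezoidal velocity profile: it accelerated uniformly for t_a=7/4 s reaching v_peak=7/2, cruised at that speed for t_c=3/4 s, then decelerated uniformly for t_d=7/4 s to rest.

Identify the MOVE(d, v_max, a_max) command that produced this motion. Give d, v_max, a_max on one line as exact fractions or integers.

d=35/4 v_max=7/2 a_max=2

a_max = (7/2)/(7/4) = 2
d_a = ½·7/2·7/4 = 49/16; d_c = 7/2·3/4 = 21/8
d = 2·49/16 + 21/8 = 35/4
t_c = 3/4 > 0 so v_max = 7/2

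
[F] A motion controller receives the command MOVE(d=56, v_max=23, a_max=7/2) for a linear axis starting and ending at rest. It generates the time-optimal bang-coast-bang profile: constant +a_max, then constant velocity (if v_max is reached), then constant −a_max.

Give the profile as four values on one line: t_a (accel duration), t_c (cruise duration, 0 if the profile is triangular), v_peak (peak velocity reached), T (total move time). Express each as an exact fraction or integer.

t_a=4 t_c=0 v_peak=14 T=8

(v_max)²/a_max = 23²/(7/2) = 1058/7
56 < 1058/7 ⇒ no cruise
v_peak = √(56·7/2) = √196 = 14
t_a = 14/(7/2) = 4; t_c = 0
T = 2·4 = 8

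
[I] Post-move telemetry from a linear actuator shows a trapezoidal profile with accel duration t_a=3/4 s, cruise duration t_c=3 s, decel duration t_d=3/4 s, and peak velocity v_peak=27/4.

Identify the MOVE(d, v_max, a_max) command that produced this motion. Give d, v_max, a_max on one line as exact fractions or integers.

d=405/16 v_max=27/4 a_max=9

a_max = (27/4)/(3/4) = 9
d_a = ½·27/4·3/4 = 81/32; d_c = 27/4·3 = 81/4
d = 2·81/32 + 81/4 = 405/16
t_c = 3 > 0 ⇒ limit active, v_max = 27/4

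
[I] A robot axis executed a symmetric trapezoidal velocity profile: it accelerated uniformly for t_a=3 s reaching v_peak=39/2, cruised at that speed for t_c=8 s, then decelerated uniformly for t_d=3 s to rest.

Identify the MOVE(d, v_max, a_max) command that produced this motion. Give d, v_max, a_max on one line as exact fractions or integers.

a_max = (39/2)/3 = 13/2
d_a = ½·39/2·3 = 117/4; d_c = 39/2·8 = 156
d = 2·117/4 + 156 = 429/2
t_c = 8 > 0 ⇒ limit active, v_max = 39/2

d=429/2 v_max=39/2 a_max=13/2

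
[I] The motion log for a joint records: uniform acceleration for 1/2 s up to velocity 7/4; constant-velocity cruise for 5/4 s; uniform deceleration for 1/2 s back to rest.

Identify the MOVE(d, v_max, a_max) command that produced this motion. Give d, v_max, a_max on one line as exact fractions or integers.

d=49/16 v_max=7/4 a_max=7/2

a_max = (7/4)/(1/2) = 7/2
d_a = ½·7/4·1/2 = 7/16; d_c = 7/4·5/4 = 35/16
d = 2·7/16 + 35/16 = 49/16
t_c = 5/4 > 0 so v_max = 7/4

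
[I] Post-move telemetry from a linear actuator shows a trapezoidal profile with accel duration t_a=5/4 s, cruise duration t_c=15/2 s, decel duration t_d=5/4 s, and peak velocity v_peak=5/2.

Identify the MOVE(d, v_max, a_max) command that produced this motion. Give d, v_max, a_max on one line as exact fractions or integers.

a_max = (5/2)/(5/4) = 2
d_a = ½·5/2·5/4 = 25/16; d_c = 5/2·15/2 = 75/4
d = 2·25/16 + 75/4 = 175/8
t_c = 15/2 > 0 → v_max = v_peak = 5/2

d=175/8 v_max=5/2 a_max=2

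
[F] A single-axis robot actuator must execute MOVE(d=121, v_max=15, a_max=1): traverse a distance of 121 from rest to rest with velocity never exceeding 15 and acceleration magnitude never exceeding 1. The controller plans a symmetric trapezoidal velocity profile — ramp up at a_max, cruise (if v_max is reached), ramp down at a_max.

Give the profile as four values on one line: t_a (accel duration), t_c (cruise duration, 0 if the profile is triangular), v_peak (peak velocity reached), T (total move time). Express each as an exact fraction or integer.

t_a=11 t_c=0 v_peak=11 T=22

v_max²/a_max = 15²/1 = 225
121 < 225 ⇒ no cruise
v_peak = √(121·1) = √121 = 11
t_a = 11/1 = 11; t_c = 0
T = 2·11 = 22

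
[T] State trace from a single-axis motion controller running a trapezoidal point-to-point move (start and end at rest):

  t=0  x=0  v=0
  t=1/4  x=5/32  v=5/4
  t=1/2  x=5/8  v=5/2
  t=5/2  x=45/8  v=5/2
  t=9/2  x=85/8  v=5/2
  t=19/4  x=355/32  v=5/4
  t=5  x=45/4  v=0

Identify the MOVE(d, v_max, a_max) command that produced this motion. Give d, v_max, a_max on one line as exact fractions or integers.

final state: t=5, x=45/4, v=0 → d = 45/4
a_max = (5/4−0)/(1/4−0) = 5
max v = 5/2 over t∈[1/2,9/2] → v_max = 5/2
check: 5/2·(1/2+4) = 45/4 ✓

d=45/4 v_max=5/2 a_max=5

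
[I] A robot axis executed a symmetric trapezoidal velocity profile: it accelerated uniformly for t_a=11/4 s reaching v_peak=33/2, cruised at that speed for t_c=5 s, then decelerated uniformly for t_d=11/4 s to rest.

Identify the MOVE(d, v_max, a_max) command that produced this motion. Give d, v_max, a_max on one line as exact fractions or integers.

d=1023/8 v_max=33/2 a_max=6

a_max = (33/2)/(11/4) = 6
d_a = ½·33/2·11/4 = 363/16; d_c = 33/2·5 = 165/2
d = 2·363/16 + 165/2 = 1023/8
t_c = 5 > 0 so v_max = 33/2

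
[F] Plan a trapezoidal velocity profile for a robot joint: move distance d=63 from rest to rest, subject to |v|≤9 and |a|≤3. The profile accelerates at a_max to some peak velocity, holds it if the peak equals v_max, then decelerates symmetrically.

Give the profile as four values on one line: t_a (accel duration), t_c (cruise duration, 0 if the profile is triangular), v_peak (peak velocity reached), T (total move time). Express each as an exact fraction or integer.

t_a=3 t_c=4 v_peak=9 T=10

vₘ²/aₘ = 9²/3 = 27
63 ≥ 27 → trapezoidal
t_a = 9/3 = 3; v_peak = 9
d_cruise = 63 − 27 = 36; t_c = 36/9 = 4
T = 2·3 + 4 = 10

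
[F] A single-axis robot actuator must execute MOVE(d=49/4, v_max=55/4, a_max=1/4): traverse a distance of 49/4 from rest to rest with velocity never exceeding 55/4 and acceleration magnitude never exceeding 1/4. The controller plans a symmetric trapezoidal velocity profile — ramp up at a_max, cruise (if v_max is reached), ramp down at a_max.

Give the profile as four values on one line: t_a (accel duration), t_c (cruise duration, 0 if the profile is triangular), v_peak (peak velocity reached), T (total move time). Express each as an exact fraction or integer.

t_a=7 t_c=0 v_peak=7/4 T=14

v_max²/a_max = (55/4)²/(1/4) = 3025/4
49/4 < 3025/4 so t_c = 0
v_peak = √(49/4·1/4) = √(49/16) = 7/4
t_a = (7/4)/(1/4) = 7; t_c = 0
T = 2·7 = 14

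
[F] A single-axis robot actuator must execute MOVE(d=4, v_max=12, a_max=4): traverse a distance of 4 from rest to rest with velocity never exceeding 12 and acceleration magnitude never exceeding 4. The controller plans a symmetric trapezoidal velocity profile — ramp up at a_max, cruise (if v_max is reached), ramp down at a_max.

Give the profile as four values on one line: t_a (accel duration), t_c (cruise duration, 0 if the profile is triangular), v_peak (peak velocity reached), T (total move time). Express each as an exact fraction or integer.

t_a=1 t_c=0 v_peak=4 T=2

vₘ²/aₘ = 12²/4 = 36
4 < 36 so t_c = 0
v_peak = √(4·4) = √16 = 4
t_a = 4/4 = 1; t_c = 0
T = 2·1 = 2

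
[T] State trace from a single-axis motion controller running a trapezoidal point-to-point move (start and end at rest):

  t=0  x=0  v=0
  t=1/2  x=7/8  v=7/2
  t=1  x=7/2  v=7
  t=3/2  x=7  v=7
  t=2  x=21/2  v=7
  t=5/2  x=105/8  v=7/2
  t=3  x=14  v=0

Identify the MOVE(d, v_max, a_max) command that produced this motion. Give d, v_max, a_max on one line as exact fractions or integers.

d=14 v_max=7 a_max=7

final state: t=3, x=14, v=0 → d = 14
a_max = (7/2−0)/(1/2−0) = 7
max v = 7 over t∈[1,2] → v_max = 7
check: 7·(1+1) = 14 ✓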